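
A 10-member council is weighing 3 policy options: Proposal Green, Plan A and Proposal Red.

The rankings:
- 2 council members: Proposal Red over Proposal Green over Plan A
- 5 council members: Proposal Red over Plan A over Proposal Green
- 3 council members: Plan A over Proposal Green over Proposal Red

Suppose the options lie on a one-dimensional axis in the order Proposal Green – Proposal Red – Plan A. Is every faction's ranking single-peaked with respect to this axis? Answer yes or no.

no

Axis positions: Proposal Green=1, Proposal Red=2, Plan A=3.
Faction 1 (peak Proposal Red at position 2): ranking walks positions 2-1-3, expanding outward from the peak — single-peaked.
Faction 2 (peak Proposal Red at position 2): ranking walks positions 2-3-1, expanding outward from the peak — single-peaked.
Faction 3: ranking walks positions 3-1-2; Proposal Green is ranked above Proposal Red even though Proposal Red lies between Proposal Green and the peak Plan A on the axis — preferences dip and rise again. Not single-peaked.
Faction 3 violates single-peakedness, so the profile is not single-peaked on this axis.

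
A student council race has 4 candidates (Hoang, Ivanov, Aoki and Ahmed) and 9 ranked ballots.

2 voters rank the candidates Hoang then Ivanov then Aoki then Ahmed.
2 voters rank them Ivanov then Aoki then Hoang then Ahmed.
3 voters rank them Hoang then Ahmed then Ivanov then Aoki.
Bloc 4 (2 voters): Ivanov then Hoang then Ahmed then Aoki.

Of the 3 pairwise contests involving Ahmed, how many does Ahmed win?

1

Ahmed against each rival (9 voters):
Ahmed vs Hoang: 0 for Ahmed, 9 for Hoang — Hoang by 9–0.
Ahmed vs Ivanov: Ivanov, 6–3.
Ahmed vs Aoki: 5 to 4, Ahmed.
Ahmed beats Aoki; loses to Hoang, Ivanov — 1 pairwise win.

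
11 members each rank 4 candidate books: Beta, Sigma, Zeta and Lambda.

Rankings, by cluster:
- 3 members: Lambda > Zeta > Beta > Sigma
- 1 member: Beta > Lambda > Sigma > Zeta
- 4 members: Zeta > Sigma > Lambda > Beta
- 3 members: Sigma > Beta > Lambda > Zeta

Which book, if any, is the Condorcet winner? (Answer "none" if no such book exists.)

Head-to-head results (11 members):
Beta vs Sigma: Beta is ranked higher on 3+1 = 4 ballots, Sigma on 7. Sigma wins 7–4.
Beta vs Zeta: Beta is ranked higher on 1+3 = 4 ballots, Zeta on 7. Zeta wins 7–4.
Beta vs Lambda: 4 to 7, Lambda.
Sigma vs Zeta: Sigma is ranked higher on 1+3 = 4 ballots, Zeta on 7. Zeta wins 7–4.
Sigma vs Lambda: 7 to 4, Sigma.
Zeta vs Lambda: Zeta is ranked higher on 4 ballots, Lambda on 7. Lambda wins 7–4.
Every book loses at least once (Beta loses to Sigma; Sigma loses to Zeta; Zeta loses to Lambda; Lambda loses to Sigma). The majority relation contains the cycle Sigma beats Lambda beats Zeta beats Sigma, so there is no Condorcet winner.

none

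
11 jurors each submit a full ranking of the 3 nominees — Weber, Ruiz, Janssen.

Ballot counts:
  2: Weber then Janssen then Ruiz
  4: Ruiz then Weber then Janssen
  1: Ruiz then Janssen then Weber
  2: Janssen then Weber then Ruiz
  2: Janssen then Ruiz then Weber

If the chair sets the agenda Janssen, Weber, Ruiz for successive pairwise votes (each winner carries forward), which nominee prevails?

Round 1: Janssen vs Weber — 5–6, Weber advances.
Round 2: Weber vs Ruiz — 4–7, Ruiz advances.
The agenda winner is Ruiz.

Ruiz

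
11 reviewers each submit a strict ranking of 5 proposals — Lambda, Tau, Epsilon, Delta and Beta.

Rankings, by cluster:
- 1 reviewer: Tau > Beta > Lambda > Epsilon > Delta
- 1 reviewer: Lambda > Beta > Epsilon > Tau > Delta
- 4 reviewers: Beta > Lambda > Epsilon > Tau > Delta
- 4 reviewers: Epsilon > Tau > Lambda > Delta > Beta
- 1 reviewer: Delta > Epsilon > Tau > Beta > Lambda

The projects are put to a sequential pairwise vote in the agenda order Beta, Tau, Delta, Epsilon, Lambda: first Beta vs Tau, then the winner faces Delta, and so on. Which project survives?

Round 1: Beta vs Tau — 5–6, Tau advances.
Round 2: Tau vs Delta — 10–1, Tau advances.
Round 3: Tau vs Epsilon — 1–10, Epsilon advances.
Round 4: Epsilon vs Lambda — 5–6, Lambda advances.
The agenda winner is Lambda.

Lambda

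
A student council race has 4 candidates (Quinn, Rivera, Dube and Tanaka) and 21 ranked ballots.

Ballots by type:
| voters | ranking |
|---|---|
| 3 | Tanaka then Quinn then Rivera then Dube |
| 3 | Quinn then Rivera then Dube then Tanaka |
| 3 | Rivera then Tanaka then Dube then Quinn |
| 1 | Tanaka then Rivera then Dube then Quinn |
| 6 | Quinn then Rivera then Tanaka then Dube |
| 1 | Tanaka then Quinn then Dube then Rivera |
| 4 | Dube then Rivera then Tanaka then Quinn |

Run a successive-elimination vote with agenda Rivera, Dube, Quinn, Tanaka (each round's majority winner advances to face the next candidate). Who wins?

Tanaka

Round 1: Rivera vs Dube — 16–5, Rivera advances.
Round 2: Rivera vs Quinn — 8–13, Quinn advances.
Round 3: Quinn vs Tanaka — 9–12, Tanaka advances.
Tanaka survives the agenda.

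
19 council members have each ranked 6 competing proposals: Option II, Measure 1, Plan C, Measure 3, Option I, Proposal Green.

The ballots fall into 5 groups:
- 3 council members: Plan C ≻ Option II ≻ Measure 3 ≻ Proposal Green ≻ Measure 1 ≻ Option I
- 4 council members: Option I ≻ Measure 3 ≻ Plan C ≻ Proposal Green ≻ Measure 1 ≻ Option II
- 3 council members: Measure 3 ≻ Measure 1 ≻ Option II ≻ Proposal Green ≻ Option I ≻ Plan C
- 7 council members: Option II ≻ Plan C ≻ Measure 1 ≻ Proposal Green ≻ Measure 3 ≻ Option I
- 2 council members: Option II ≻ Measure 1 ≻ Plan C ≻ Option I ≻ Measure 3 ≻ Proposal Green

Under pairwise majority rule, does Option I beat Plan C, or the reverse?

Ballots ranking Option I above Plan C: 4 + 3 = 7.
Ballots ranking Plan C above Option I: 19 − 7 = 12.
Plan C wins the head-to-head 12–7.

Plan C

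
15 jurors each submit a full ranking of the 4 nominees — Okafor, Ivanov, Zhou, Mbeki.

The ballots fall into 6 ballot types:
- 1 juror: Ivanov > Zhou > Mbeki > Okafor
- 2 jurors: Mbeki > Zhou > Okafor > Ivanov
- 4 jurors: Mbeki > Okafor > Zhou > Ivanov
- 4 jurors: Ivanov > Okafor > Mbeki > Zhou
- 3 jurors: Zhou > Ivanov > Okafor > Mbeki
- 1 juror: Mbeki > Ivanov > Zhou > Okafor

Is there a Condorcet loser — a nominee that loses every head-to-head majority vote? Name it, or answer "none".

Head-to-head results (15 jurors):
Okafor vs Ivanov: Ivanov, 9–6.
Okafor vs Zhou: Okafor preferred on 4+4 = 8 ballots; Okafor wins 8–7.
Okafor vs Mbeki: Mbeki, 8–7.
Ivanov vs Zhou: Zhou, 9–6.
Ivanov vs Mbeki: Ivanov, 8–7.
Zhou–Mbeki: Mbeki 11–4.
Each nominee has at least one pairwise win (Okafor beats Zhou; Ivanov beats Okafor; Zhou beats Ivanov; Mbeki beats Okafor) — no Condorcet loser.

none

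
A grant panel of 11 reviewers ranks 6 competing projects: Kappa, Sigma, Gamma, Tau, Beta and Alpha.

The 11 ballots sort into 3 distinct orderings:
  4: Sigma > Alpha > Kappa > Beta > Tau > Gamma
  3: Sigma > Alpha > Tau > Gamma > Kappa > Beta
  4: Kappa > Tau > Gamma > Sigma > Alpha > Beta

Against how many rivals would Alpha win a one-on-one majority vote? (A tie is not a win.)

4

Alpha against each rival (11 reviewers):
Alpha vs Kappa: 7 to 4, Alpha.
Alpha vs Sigma: Sigma, 11–0.
Alpha–Gamma: Alpha 7–4.
Alpha vs Tau: 4+3 = 7 for Alpha, 4 for Tau — Alpha by 7–4.
Alpha vs Beta: Alpha preferred on 4+3+4 = 11 ballots; Alpha wins 11–0.
Alpha beats Kappa, Gamma, Tau, Beta; loses to Sigma — 4 pairwise wins.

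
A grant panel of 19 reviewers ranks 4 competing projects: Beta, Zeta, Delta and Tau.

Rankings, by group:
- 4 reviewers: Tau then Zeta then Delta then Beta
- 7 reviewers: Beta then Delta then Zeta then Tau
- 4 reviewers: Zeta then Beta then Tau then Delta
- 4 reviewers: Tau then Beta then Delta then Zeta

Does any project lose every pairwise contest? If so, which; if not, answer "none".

Head-to-head results (19 reviewers):
Beta vs Zeta: Beta is ranked higher on 7+4 = 11 ballots, Zeta on 8. Beta wins 11–8.
Beta vs Delta: Beta preferred on 7+4+4 = 15 ballots; Beta wins 15–4.
Beta vs Tau: Beta, 11–8.
Zeta vs Delta: Delta, 11–8.
Zeta vs Tau: Zeta wins 11–8.
Delta vs Tau: 7 to 12, Tau.
Every project wins at least one matchup (Beta beats Zeta; Zeta beats Tau; Delta beats Zeta; Tau beats Delta), so there is no Condorcet loser.

none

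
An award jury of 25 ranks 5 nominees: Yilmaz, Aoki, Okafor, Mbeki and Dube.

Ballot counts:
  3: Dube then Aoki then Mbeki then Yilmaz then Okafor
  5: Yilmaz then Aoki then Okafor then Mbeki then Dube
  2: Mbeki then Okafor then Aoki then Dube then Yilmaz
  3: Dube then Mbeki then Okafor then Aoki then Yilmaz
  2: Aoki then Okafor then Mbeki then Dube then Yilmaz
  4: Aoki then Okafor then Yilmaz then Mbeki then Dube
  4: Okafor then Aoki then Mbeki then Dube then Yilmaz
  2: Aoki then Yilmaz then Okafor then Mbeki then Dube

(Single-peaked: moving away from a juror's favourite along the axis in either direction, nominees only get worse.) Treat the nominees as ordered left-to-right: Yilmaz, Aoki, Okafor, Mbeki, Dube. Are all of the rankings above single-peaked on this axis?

no

Axis positions: Yilmaz=1, Aoki=2, Okafor=3, Mbeki=4, Dube=5.
Faction 1: ranking walks positions 5-2-4-1-3; Aoki is ranked above Mbeki even though Mbeki lies between Aoki and the peak Dube on the axis — preferences dip and rise again. Not single-peaked.
Faction 2 (peak Yilmaz at position 1): ranking walks positions 1-2-3-4-5, expanding outward from the peak — single-peaked.
Faction 3 (peak Mbeki at position 4): ranking walks positions 4-3-2-5-1, expanding outward from the peak — single-peaked.
Faction 4 (peak Dube at position 5): ranking walks positions 5-4-3-2-1, expanding outward from the peak — single-peaked.
Faction 5 (peak Aoki at position 2): ranking walks positions 2-3-4-5-1, expanding outward from the peak — single-peaked.
Faction 6 (peak Aoki at position 2): ranking walks positions 2-3-1-4-5, expanding outward from the peak — single-peaked.
Faction 7 (peak Okafor at position 3): ranking walks positions 3-2-4-5-1, expanding outward from the peak — single-peaked.
Faction 8 (peak Aoki at position 2): ranking walks positions 2-1-3-4-5, expanding outward from the peak — single-peaked.
Faction 1 violates single-peakedness, so the profile is not single-peaked on this axis.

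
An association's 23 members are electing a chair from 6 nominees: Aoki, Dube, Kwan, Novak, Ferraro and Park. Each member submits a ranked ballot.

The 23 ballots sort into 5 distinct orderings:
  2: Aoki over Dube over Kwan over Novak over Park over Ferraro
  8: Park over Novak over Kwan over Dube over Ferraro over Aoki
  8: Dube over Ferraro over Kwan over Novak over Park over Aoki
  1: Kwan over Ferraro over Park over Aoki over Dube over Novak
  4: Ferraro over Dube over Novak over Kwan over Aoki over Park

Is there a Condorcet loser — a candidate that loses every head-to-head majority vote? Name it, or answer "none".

Aoki

Head-to-head results (23 voters):
Aoki vs Dube: 3 to 20, Dube.
Aoki vs Kwan: Kwan, 21–2.
Aoki vs Novak: 2+1 = 3 for Aoki, 20 for Novak — Novak by 20–3.
Aoki vs Ferraro: 2 to 21, Ferraro.
Aoki vs Park: Park wins 17–6.
Dube vs Kwan: Dube, 14–9.
Dube vs Novak: Dube preferred on 2+8+1+4 = 15 ballots; Dube wins 15–8.
Dube vs Ferraro: Dube, 18–5.
Dube vs Park: Dube, 14–9.
Kwan vs Novak: Novak, 12–11.
Kwan–Ferraro: Ferraro 12–11.
Kwan vs Park: Kwan wins 15–8.
Novak vs Ferraro: Novak preferred on 2+8 = 10 ballots; Ferraro wins 13–10.
Novak vs Park: Novak is ranked higher on 2+8+4 = 14 ballots, Park on 9. Novak wins 14–9.
Ferraro vs Park: Ferraro preferred on 8+1+4 = 13 ballots; Ferraro wins 13–10.
Aoki loses to every other candidate — it is the Condorcet loser.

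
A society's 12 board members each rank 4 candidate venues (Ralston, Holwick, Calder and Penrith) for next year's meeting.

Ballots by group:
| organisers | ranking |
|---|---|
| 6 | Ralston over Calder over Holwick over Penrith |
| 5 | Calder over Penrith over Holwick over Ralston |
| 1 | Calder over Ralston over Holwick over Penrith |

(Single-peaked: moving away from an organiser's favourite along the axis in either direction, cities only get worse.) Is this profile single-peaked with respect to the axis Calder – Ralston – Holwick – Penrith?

no

Axis positions: Calder=1, Ralston=2, Holwick=3, Penrith=4.
Group 1 (peak Ralston at position 2): ranking walks positions 2-1-3-4, expanding outward from the peak — single-peaked.
Group 2: ranking walks positions 1-4-3-2; Penrith is ranked above Ralston even though Ralston lies between Penrith and the peak Calder on the axis — preferences dip and rise again. Not single-peaked.
Group 3 (peak Calder at position 1): ranking walks positions 1-2-3-4, expanding outward from the peak — single-peaked.
Group 2 violates single-peakedness, so the profile is not single-peaked on this axis.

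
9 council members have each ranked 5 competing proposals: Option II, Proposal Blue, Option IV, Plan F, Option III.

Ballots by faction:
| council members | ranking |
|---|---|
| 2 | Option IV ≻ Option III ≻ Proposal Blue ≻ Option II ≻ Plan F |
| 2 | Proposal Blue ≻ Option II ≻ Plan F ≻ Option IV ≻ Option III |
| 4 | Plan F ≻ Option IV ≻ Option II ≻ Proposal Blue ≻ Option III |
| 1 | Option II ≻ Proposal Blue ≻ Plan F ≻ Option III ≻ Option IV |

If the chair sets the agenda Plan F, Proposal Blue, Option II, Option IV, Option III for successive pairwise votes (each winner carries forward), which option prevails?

Option IV

Round 1: Plan F vs Proposal Blue — 4–5, Proposal Blue advances.
Round 2: Proposal Blue vs Option II — 4–5, Option II advances.
Round 3: Option II vs Option IV — 3–6, Option IV advances.
Round 4: Option IV vs Option III — 8–1, Option IV advances.
The agenda winner is Option IV.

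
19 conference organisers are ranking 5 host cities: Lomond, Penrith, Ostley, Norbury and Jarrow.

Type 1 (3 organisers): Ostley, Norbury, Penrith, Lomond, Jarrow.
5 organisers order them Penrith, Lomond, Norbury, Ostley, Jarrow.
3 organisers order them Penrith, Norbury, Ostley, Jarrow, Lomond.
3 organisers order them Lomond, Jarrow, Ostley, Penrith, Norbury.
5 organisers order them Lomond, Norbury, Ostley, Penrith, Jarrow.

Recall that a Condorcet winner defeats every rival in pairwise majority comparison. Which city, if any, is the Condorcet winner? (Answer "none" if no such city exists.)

Check each pair by majority over 19 ballots:
Lomond–Penrith: Penrith 11–8.
Lomond vs Ostley: Lomond wins 13–6.
Lomond–Norbury: Lomond 13–6.
Lomond vs Jarrow: Lomond preferred on 3+5+3+5 = 16 ballots; Lomond wins 16–3.
Penrith vs Ostley: Ostley wins 11–8.
Penrith–Norbury: Penrith 11–8.
Penrith–Jarrow: Penrith 16–3.
Ostley–Norbury: Norbury 13–6.
Ostley vs Jarrow: Ostley preferred on 3+5+3+5 = 16 ballots; Ostley wins 16–3.
Norbury–Jarrow: Norbury 16–3.
Every city loses at least once (Lomond loses to Penrith; Penrith loses to Ostley; Ostley loses to Lomond; Norbury loses to Lomond; Jarrow loses to Lomond). The majority relation contains the cycle Lomond > Ostley > Penrith > Lomond, so there is no Condorcet winner.

none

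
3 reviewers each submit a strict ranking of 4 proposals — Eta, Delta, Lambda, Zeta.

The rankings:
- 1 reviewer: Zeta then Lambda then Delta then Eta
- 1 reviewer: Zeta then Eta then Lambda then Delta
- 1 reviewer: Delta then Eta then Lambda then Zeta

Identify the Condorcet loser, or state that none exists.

Head-to-head results (3 reviewers):
Eta vs Delta: 1 for Eta, 2 for Delta — Delta by 2–1.
Eta vs Lambda: Eta is ranked higher on 1+1 = 2 ballots, Lambda on 1. Eta wins 2–1.
Eta vs Zeta: 1 for Eta, 2 for Zeta — Zeta by 2–1.
Delta vs Lambda: Delta is ranked higher on 1 ballot, Lambda on 2. Lambda wins 2–1.
Delta vs Zeta: 1 for Delta, 2 for Zeta — Zeta by 2–1.
Lambda vs Zeta: Zeta, 2–1.
Every project wins at least one matchup (Eta beats Lambda; Delta beats Eta; Lambda beats Delta; Zeta beats Eta), so there is no Condorcet loser.

none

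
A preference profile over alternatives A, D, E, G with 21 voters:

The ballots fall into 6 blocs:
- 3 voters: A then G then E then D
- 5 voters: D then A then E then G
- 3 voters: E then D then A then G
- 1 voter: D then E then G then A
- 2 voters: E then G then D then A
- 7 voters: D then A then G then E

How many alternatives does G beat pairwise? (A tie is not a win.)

0

G against each rival (21 voters):
G–A: A 18–3.
G–D: D 16–5.
G vs E: G is ranked higher on 3+7 = 10 ballots, E on 11. E wins 11–10.
G beats no one; loses to A, D, E — 0 pairwise wins.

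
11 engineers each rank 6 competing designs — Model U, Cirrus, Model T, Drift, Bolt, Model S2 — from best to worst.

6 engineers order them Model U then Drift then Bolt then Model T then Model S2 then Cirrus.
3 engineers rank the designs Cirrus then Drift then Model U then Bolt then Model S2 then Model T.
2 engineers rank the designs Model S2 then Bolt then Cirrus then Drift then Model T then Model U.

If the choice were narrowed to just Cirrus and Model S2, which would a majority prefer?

Model S2

Ballots ranking Cirrus above Model S2: 3.
Ballots ranking Model S2 above Cirrus: 11 − 3 = 8.
Model S2 wins the head-to-head 8–3.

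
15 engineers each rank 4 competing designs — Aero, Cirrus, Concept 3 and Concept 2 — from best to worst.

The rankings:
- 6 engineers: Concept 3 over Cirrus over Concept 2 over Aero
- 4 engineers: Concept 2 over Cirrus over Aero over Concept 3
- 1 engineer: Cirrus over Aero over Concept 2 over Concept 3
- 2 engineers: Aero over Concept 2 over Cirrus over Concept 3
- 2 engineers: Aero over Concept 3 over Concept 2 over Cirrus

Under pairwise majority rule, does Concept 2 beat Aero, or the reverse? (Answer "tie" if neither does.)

Concept 2

Ballots ranking Concept 2 above Aero: 6 + 4 = 10.
Ballots ranking Aero above Concept 2: 15 − 10 = 5.
Concept 2 wins the head-to-head 10–5.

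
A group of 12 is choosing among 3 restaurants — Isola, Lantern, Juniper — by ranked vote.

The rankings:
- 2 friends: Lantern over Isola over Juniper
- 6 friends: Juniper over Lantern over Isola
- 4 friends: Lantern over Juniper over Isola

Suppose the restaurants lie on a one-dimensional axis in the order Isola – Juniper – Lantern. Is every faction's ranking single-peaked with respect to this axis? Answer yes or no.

Axis positions: Isola=1, Juniper=2, Lantern=3.
Faction 1: ranking walks positions 3-1-2; Isola is ranked above Juniper even though Juniper lies between Isola and the peak Lantern on the axis — preferences dip and rise again. Not single-peaked.
Faction 2 (peak Juniper at position 2): ranking walks positions 2-3-1, expanding outward from the peak — single-peaked.
Faction 3 (peak Lantern at position 3): ranking walks positions 3-2-1, expanding outward from the peak — single-peaked.
Faction 1 violates single-peakedness, so the profile is not single-peaked on this axis.

no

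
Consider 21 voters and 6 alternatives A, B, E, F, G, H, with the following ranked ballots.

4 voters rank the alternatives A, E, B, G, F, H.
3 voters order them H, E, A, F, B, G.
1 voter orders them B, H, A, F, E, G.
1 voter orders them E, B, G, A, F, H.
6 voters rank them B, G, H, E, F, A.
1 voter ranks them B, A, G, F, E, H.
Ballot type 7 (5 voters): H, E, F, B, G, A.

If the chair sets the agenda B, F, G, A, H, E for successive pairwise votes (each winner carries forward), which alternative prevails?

Round 1: B vs F — 13–8, B advances.
Round 2: B vs G — 21–0, B advances.
Round 3: B vs A — 14–7, B advances.
Round 4: B vs H — 13–8, B advances.
Round 5: B vs E — 8–13, E advances.
The agenda winner is E.

E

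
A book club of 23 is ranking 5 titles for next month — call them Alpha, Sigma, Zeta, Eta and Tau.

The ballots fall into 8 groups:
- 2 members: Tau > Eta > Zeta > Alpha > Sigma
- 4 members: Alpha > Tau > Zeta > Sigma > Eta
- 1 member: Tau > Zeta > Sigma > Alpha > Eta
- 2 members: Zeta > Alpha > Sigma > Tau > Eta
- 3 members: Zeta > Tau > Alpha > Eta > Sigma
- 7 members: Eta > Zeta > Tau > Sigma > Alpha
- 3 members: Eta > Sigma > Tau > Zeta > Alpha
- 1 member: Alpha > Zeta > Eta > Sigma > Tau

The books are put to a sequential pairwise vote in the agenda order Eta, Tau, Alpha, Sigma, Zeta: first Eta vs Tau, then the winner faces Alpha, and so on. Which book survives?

Zeta

Round 1: Eta vs Tau — 11–12, Tau advances.
Round 2: Tau vs Alpha — 16–7, Tau advances.
Round 3: Tau vs Sigma — 17–6, Tau advances.
Round 4: Tau vs Zeta — 10–13, Zeta advances.
Zeta survives the agenda.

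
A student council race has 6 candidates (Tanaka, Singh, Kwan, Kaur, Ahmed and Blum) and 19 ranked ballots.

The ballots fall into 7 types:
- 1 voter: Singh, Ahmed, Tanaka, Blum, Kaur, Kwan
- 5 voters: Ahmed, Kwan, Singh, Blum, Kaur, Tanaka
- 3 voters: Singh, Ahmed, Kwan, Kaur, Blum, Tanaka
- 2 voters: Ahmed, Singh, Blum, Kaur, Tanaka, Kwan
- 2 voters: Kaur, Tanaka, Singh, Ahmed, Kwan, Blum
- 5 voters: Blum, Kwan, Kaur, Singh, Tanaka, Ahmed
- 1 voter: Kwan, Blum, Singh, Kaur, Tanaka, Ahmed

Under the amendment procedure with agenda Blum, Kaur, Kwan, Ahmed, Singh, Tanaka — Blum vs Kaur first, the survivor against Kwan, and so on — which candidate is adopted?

Round 1: Blum vs Kaur — 14–5, Blum advances.
Round 2: Blum vs Kwan — 8–11, Kwan advances.
Round 3: Kwan vs Ahmed — 6–13, Ahmed advances.
Round 4: Ahmed vs Singh — 7–12, Singh advances.
Round 5: Singh vs Tanaka — 17–2, Singh advances.
The agenda winner is Singh.

Singh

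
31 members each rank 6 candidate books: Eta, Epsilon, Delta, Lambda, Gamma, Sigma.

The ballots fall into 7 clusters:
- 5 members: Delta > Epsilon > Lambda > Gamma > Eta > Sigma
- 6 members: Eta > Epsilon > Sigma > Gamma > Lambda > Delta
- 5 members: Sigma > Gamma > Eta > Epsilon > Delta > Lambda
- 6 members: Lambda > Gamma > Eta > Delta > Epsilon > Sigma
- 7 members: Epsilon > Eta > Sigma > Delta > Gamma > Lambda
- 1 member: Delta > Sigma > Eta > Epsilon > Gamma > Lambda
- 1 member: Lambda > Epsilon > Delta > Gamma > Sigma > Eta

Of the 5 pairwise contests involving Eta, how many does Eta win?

4

Eta against each rival (31 members):
Eta vs Epsilon: 6+5+6+1 = 18 for Eta, 13 for Epsilon — Eta by 18–13.
Eta vs Delta: Eta preferred on 6+5+6+7 = 24 ballots; Eta wins 24–7.
Eta vs Lambda: Eta is ranked higher on 6+5+7+1 = 19 ballots, Lambda on 12. Eta wins 19–12.
Eta vs Gamma: Gamma, 17–14.
Eta vs Sigma: 24 to 7, Eta.
Eta beats Epsilon, Delta, Lambda, Sigma; loses to Gamma — 4 pairwise wins.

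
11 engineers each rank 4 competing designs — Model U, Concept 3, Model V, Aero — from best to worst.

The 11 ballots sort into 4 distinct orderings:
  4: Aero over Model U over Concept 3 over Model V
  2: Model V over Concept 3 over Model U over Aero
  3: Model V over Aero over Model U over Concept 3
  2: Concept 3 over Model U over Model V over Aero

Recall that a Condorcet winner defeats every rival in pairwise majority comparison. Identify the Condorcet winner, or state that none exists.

none

Check each pair by majority over 11 ballots:
Model U–Concept 3: Model U 7–4.
Model U vs Model V: Model U, 6–5.
Model U–Aero: Aero 7–4.
Concept 3 vs Model V: Concept 3 is ranked higher on 4+2 = 6 ballots, Model V on 5. Concept 3 wins 6–5.
Concept 3 vs Aero: Concept 3 preferred on 2+2 = 4 ballots; Aero wins 7–4.
Model V vs Aero: 2+3+2 = 7 for Model V, 4 for Aero — Model V by 7–4.
Each design drops at least one matchup (Model U loses to Aero; Concept 3 loses to Model U; Model V loses to Model U; Aero loses to Model V); the cycle Model U → Model V → Aero → Model U rules out a Condorcet winner.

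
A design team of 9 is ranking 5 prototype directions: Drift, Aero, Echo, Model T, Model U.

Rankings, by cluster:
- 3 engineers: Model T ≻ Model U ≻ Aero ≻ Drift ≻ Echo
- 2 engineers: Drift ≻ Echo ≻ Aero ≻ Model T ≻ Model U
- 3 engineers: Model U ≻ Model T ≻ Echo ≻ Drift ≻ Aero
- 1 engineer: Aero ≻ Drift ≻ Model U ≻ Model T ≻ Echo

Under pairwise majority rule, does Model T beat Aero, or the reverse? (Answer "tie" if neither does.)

Model T

Ballots ranking Model T above Aero: 3 + 3 = 6.
Ballots ranking Aero above Model T: 9 − 6 = 3.
Model T wins the head-to-head 6–3.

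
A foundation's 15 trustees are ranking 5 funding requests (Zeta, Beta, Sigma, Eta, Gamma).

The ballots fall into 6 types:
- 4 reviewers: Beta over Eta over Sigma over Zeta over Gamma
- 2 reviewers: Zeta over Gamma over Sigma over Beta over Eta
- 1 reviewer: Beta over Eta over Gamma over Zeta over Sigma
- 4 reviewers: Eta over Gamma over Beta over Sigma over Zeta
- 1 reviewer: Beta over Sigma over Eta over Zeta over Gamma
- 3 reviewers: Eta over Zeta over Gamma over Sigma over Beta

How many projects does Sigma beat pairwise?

1

Sigma against each rival (15 reviewers):
Sigma vs Zeta: Sigma is ranked higher on 4+4+1 = 9 ballots, Zeta on 6. Sigma wins 9–6.
Sigma vs Beta: 5 to 10, Beta.
Sigma vs Eta: 2+1 = 3 for Sigma, 12 for Eta — Eta by 12–3.
Sigma–Gamma: Gamma 10–5.
Sigma beats Zeta; loses to Beta, Eta, Gamma — 1 pairwise win.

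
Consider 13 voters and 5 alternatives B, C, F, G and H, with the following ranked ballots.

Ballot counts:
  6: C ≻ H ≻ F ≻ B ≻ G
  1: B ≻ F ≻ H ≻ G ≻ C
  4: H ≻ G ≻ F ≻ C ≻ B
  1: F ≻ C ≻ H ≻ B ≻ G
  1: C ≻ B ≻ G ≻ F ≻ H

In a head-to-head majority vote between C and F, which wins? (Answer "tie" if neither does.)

C

Ballots ranking C above F: 6 + 1 = 7.
Ballots ranking F above C: 13 − 7 = 6.
C wins the head-to-head 7–6.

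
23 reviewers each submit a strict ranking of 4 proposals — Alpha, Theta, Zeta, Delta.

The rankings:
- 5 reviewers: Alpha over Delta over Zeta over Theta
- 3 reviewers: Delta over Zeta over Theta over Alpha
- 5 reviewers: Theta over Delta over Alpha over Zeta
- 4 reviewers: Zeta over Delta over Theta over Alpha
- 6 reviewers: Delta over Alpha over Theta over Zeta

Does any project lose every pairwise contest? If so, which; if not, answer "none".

none

Head-to-head results (23 reviewers):
Alpha vs Theta: Theta wins 12–11.
Alpha vs Zeta: 16 to 7, Alpha.
Alpha vs Delta: 5 for Alpha, 18 for Delta — Delta by 18–5.
Theta vs Zeta: Zeta wins 12–11.
Theta vs Delta: Theta is ranked higher on 5 ballots, Delta on 18. Delta wins 18–5.
Zeta vs Delta: Delta, 19–4.
No project is winless: Alpha beats Zeta; Theta beats Alpha; Zeta beats Theta; Delta beats Alpha. There is no Condorcet loser.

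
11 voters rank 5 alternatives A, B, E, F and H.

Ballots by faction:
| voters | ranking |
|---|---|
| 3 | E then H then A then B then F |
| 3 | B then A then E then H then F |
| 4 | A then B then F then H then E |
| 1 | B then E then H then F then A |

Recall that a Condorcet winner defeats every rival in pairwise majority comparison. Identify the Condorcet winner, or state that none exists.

A

Check each pair by majority over 11 ballots:
A vs B: A wins 7–4.
A–E: A 7–4.
A–F: A 10–1.
A–H: A 7–4.
B–E: B 8–3.
B vs F: B, 11–0.
B–H: B 8–3.
E vs F: E, 7–4.
E–H: E 7–4.
F–H: H 7–4.
A defeats every rival head-to-head and is the Condorcet winner.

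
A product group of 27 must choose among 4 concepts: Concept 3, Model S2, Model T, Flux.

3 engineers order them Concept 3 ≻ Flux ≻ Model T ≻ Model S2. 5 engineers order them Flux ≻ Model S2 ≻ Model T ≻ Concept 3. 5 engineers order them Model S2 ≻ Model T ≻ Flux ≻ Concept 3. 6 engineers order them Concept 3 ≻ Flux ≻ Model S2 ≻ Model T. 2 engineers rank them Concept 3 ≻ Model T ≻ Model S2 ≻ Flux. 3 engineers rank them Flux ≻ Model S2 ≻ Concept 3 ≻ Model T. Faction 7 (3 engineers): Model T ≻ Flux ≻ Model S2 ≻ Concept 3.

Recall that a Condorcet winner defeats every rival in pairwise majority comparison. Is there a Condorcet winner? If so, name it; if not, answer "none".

Check each pair by majority over 27 ballots:
Concept 3 vs Model S2: 3+6+2 = 11 for Concept 3, 16 for Model S2 — Model S2 by 16–11.
Concept 3 vs Model T: 3+6+2+3 = 14 for Concept 3, 13 for Model T — Concept 3 by 14–13.
Concept 3 vs Flux: Flux wins 16–11.
Model S2 vs Model T: Model S2 wins 19–8.
Model S2 vs Flux: Flux wins 20–7.
Model T vs Flux: Flux, 17–10.
Flux beats each of Concept 3, Model S2, Model T — Flux is the Condorcet winner.

Flux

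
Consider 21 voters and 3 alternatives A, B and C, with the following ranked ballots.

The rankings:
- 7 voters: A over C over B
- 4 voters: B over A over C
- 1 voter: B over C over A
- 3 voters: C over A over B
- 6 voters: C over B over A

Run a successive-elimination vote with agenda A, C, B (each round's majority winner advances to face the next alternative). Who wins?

Round 1: A vs C — 11–10, A advances.
Round 2: A vs B — 10–11, B advances.
The agenda winner is B.

B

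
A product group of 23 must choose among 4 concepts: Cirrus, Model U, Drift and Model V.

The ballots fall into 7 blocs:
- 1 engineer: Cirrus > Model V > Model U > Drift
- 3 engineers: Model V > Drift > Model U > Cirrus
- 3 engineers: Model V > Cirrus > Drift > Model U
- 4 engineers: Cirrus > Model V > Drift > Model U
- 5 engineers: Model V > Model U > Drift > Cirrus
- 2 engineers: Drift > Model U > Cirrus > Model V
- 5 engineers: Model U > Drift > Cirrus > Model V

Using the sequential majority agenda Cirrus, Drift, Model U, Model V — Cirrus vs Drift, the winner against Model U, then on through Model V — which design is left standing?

Model V

Round 1: Cirrus vs Drift — 8–15, Drift advances.
Round 2: Drift vs Model U — 12–11, Drift advances.
Round 3: Drift vs Model V — 7–16, Model V advances.
Model V survives the agenda.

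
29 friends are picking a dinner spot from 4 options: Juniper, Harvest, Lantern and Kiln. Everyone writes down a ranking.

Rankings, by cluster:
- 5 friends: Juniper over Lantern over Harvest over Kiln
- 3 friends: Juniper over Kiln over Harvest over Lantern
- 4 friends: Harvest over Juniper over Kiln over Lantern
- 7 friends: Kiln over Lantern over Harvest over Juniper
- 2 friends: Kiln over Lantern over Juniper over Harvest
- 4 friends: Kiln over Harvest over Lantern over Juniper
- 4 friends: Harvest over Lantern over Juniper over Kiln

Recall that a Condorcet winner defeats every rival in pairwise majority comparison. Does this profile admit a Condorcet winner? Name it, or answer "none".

none

Pairwise majorities:
Juniper vs Harvest: Harvest wins 19–10.
Juniper vs Lantern: Juniper is ranked higher on 5+3+4 = 12 ballots, Lantern on 17. Lantern wins 17–12.
Juniper–Kiln: Juniper 16–13.
Harvest vs Lantern: Harvest, 15–14.
Harvest vs Kiln: Kiln wins 16–13.
Lantern vs Kiln: 5+4 = 9 for Lantern, 20 for Kiln — Kiln by 20–9.
Each restaurant drops at least one matchup (Juniper loses to Harvest; Harvest loses to Kiln; Lantern loses to Harvest; Kiln loses to Juniper); the cycle Juniper beats Kiln beats Harvest beats Juniper rules out a Condorcet winner.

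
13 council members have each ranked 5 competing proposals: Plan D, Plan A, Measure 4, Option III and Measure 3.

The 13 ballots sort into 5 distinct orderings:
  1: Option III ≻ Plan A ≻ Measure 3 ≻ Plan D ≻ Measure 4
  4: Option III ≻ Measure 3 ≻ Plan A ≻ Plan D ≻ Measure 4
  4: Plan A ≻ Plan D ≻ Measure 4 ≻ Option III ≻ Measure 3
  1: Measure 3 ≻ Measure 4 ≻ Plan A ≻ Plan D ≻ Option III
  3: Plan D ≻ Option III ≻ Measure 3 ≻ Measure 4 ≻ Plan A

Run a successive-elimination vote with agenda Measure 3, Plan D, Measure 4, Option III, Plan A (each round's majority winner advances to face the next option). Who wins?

Plan A

Round 1: Measure 3 vs Plan D — 6–7, Plan D advances.
Round 2: Plan D vs Measure 4 — 12–1, Plan D advances.
Round 3: Plan D vs Option III — 8–5, Plan D advances.
Round 4: Plan D vs Plan A — 3–10, Plan A advances.
The agenda winner is Plan A.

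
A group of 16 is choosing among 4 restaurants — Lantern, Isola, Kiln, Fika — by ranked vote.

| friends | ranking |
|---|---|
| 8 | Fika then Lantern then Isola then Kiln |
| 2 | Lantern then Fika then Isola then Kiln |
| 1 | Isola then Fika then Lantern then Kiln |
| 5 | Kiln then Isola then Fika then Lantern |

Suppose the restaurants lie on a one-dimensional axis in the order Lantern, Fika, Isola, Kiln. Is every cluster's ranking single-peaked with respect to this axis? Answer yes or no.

Axis positions: Lantern=1, Fika=2, Isola=3, Kiln=4.
Cluster 1 (peak Fika at position 2): ranking walks positions 2-1-3-4, expanding outward from the peak — single-peaked.
Cluster 2 (peak Lantern at position 1): ranking walks positions 1-2-3-4, expanding outward from the peak — single-peaked.
Cluster 3 (peak Isola at position 3): ranking walks positions 3-2-1-4, expanding outward from the peak — single-peaked.
Cluster 4 (peak Kiln at position 4): ranking walks positions 4-3-2-1, expanding outward from the peak — single-peaked.
Every ranking is single-peaked on this axis.

yes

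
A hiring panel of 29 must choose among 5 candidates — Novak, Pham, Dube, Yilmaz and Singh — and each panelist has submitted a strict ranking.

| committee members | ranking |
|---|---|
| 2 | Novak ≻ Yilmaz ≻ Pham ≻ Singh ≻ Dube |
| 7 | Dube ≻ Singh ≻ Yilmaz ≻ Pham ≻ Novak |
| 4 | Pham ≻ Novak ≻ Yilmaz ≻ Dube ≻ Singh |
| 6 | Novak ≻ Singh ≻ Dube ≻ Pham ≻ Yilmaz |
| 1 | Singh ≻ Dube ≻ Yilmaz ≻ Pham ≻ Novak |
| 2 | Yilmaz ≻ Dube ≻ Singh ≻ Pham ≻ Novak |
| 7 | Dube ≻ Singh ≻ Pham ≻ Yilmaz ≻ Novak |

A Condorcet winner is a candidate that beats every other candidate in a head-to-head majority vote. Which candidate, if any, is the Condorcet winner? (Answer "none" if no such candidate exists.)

Head-to-head results (29 committee members):
Novak vs Pham: 8 to 21, Pham.
Novak vs Dube: Novak preferred on 2+4+6 = 12 ballots; Dube wins 17–12.
Novak vs Yilmaz: Novak preferred on 2+4+6 = 12 ballots; Yilmaz wins 17–12.
Novak vs Singh: Novak preferred on 2+4+6 = 12 ballots; Singh wins 17–12.
Pham vs Dube: Pham preferred on 2+4 = 6 ballots; Dube wins 23–6.
Pham vs Yilmaz: 4+6+7 = 17 for Pham, 12 for Yilmaz — Pham by 17–12.
Pham vs Singh: Pham is ranked higher on 2+4 = 6 ballots, Singh on 23. Singh wins 23–6.
Dube vs Yilmaz: 21 to 8, Dube.
Dube vs Singh: Dube is ranked higher on 7+4+2+7 = 20 ballots, Singh on 9. Dube wins 20–9.
Yilmaz vs Singh: 2+4+2 = 8 for Yilmaz, 21 for Singh — Singh by 21–8.
Dube defeats every rival head-to-head and is the Condorcet winner.

Dube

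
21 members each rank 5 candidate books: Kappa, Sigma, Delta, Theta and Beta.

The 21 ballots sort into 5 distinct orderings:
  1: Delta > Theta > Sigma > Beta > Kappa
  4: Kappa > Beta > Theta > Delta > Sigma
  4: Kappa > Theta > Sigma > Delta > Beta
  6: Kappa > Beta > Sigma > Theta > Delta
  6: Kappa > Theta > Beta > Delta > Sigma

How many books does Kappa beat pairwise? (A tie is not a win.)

Kappa against each rival (21 members):
Kappa vs Sigma: 20 to 1, Kappa.
Kappa vs Delta: Kappa preferred on 4+4+6+6 = 20 ballots; Kappa wins 20–1.
Kappa vs Theta: 20 to 1, Kappa.
Kappa vs Beta: 20 to 1, Kappa.
Kappa beats Sigma, Delta, Theta, Beta — 4 pairwise wins.

4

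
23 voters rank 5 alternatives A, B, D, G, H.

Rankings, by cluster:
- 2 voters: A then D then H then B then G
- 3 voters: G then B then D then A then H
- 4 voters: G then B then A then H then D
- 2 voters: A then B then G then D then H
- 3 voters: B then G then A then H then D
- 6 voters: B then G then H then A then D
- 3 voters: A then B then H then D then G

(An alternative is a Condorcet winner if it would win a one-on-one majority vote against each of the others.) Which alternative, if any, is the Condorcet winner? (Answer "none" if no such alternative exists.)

Check each pair by majority over 23 ballots:
A vs B: A preferred on 2+2+3 = 7 ballots; B wins 16–7.
A vs D: 2+4+2+3+6+3 = 20 for A, 3 for D — A by 20–3.
A vs G: A is ranked higher on 2+2+3 = 7 ballots, G on 16. G wins 16–7.
A vs H: A is ranked higher on 2+3+4+2+3+3 = 17 ballots, H on 6. A wins 17–6.
B vs D: 3+4+2+3+6+3 = 21 for B, 2 for D — B by 21–2.
B vs G: B preferred on 2+2+3+6+3 = 16 ballots; B wins 16–7.
B vs H: 3+4+2+3+6+3 = 21 for B, 2 for H — B by 21–2.
D vs G: 2+3 = 5 for D, 18 for G — G by 18–5.
D vs H: 7 to 16, H.
G vs H: G is ranked higher on 3+4+2+3+6 = 18 ballots, H on 5. G wins 18–5.
Only B has no losses; B is the Condorcet winner.

B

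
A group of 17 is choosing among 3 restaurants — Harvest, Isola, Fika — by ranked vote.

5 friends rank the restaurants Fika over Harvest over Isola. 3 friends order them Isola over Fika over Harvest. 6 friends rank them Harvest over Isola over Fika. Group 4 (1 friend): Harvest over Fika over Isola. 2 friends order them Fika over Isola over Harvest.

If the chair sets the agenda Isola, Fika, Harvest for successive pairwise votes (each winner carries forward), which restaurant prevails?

Harvest

Round 1: Isola vs Fika — 9–8, Isola advances.
Round 2: Isola vs Harvest — 5–12, Harvest advances.
Harvest survives the agenda.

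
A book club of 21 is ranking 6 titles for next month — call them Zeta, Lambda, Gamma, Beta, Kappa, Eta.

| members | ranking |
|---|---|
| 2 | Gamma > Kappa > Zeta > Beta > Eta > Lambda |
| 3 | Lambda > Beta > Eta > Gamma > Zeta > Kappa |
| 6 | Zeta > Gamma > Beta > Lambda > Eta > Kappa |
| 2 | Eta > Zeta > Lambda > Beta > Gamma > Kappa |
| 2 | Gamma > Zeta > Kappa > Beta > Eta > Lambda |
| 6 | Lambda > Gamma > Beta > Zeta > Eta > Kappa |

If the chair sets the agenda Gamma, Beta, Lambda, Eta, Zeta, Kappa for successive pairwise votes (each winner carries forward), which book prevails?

Round 1: Gamma vs Beta — 16–5, Gamma advances.
Round 2: Gamma vs Lambda — 10–11, Lambda advances.
Round 3: Lambda vs Eta — 15–6, Lambda advances.
Round 4: Lambda vs Zeta — 9–12, Zeta advances.
Round 5: Zeta vs Kappa — 19–2, Zeta advances.
Zeta survives the agenda.

Zeta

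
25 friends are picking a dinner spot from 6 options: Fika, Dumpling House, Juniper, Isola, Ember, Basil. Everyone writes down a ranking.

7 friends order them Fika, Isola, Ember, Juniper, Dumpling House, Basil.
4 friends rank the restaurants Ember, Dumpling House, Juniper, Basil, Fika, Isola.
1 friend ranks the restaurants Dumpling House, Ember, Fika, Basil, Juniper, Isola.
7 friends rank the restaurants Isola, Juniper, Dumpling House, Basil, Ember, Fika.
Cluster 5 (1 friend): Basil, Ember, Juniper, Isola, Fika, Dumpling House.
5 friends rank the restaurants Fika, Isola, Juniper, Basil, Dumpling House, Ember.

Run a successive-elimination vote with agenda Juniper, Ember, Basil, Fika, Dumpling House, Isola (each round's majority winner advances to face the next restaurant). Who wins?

Round 1: Juniper vs Ember — 12–13, Ember advances.
Round 2: Ember vs Basil — 12–13, Basil advances.
Round 3: Basil vs Fika — 12–13, Fika advances.
Round 4: Fika vs Dumpling House — 13–12, Fika advances.
Round 5: Fika vs Isola — 17–8, Fika advances.
Fika survives the agenda.

Fika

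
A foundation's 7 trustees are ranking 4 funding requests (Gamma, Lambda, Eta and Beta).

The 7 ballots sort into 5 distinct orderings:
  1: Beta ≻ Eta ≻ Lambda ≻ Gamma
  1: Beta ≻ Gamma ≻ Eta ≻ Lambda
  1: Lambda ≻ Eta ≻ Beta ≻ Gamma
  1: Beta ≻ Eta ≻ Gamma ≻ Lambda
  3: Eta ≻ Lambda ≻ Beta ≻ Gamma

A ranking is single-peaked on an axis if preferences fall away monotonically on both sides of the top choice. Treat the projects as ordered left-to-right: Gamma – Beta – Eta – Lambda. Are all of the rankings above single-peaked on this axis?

yes

Axis positions: Gamma=1, Beta=2, Eta=3, Lambda=4.
Faction 1 (peak Beta at position 2): ranking walks positions 2-3-4-1, expanding outward from the peak — single-peaked.
Faction 2 (peak Beta at position 2): ranking walks positions 2-1-3-4, expanding outward from the peak — single-peaked.
Faction 3 (peak Lambda at position 4): ranking walks positions 4-3-2-1, expanding outward from the peak — single-peaked.
Faction 4 (peak Beta at position 2): ranking walks positions 2-3-1-4, expanding outward from the peak — single-peaked.
Faction 5 (peak Eta at position 3): ranking walks positions 3-4-2-1, expanding outward from the peak — single-peaked.
Every ranking is single-peaked on this axis.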